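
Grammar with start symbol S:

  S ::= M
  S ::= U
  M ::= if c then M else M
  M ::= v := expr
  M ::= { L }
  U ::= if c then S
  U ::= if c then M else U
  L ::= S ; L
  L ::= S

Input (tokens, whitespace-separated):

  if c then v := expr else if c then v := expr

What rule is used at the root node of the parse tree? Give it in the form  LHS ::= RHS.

S ::= U

[S [U if c then [M v := expr] else [U if c then [S [M v := expr]]]]]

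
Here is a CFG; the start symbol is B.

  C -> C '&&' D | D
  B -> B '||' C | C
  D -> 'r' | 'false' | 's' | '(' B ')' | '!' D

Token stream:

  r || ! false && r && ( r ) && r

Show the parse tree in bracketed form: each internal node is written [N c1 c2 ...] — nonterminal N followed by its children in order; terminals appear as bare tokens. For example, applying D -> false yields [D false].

B
B || C
C || C
D || C
r || C
r || C && D
r || C && D && D
r || C && D && D && D
r || D && D && D && D
r || ! D && D && D && D
r || ! false && D && D && D
r || ! false && r && D && D
r || ! false && r && ( B ) && D
r || ! false && r && ( C ) && D
r || ! false && r && ( D ) && D
r || ! false && r && ( r ) && D
r || ! false && r && ( r ) && r

[B [B [C [D r]]] || [C [C [C [C [D ! [D false]]] && [D r]] && [D ( [B [C [D r]]] )]] && [D r]]]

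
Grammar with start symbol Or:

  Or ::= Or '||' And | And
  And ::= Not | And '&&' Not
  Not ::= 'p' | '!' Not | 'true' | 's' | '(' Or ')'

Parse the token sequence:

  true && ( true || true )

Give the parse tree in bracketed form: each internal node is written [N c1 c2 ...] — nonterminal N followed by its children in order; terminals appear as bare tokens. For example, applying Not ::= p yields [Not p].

[Or [And [And [Not true]] && [Not ( [Or [Or [And [Not true]]] || [And [Not true]]] )]]]

Or
And
And && Not
Not && Not
true && Not
true && ( Or )
true && ( Or || And )
true && ( And || And )
true && ( Not || And )
true && ( true || And )
true && ( true || Not )
true && ( true || true )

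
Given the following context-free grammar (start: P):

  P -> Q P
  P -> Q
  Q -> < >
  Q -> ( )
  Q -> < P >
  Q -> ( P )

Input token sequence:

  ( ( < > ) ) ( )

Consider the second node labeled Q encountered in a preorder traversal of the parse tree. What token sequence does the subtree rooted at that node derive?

[P [Q ( [P [Q ( [P [Q < >]] )]] )] [P [Q ( )]]]

( < > )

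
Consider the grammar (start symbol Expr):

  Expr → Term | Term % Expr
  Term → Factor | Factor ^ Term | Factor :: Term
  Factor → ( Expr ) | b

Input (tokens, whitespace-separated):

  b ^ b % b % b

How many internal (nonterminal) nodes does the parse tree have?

[Expr [Term [Factor b] ^ [Term [Factor b]]] % [Expr [Term [Factor b]] % [Expr [Term [Factor b]]]]]

11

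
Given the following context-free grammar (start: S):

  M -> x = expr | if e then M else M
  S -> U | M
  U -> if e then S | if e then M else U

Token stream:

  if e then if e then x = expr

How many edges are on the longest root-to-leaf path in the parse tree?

6

[S [U if e then [S [U if e then [S [M x = expr]]]]]]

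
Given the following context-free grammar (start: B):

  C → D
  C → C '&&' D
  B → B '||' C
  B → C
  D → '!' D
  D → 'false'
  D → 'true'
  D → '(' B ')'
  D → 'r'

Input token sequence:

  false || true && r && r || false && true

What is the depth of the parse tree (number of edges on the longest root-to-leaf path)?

6

[B [B [B [C [D false]]] || [C [C [C [D true]] && [D r]] && [D r]]] || [C [C [D false]] && [D true]]]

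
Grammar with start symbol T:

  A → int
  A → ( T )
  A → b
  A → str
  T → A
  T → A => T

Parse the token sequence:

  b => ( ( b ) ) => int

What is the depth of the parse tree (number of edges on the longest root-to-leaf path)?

[T [A b] => [T [A ( [T [A ( [T [A b]] )]] )] => [T [A int]]]]

7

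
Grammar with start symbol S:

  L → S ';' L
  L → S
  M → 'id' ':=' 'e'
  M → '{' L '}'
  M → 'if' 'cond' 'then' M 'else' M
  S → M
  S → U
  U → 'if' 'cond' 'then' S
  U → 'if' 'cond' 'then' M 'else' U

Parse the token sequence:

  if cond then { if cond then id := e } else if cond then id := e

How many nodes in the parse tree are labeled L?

1

[S [U if cond then [M { [L [S [U if cond then [S [M id := e]]]]] }] else [U if cond then [S [M id := e]]]]]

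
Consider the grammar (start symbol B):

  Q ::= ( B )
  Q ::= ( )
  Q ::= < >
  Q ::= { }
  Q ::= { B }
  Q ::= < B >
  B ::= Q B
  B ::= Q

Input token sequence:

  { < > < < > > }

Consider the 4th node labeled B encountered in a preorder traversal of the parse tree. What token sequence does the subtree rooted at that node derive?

< >

[B [Q { [B [Q < >] [B [Q < [B [Q < >]] >]]] }]]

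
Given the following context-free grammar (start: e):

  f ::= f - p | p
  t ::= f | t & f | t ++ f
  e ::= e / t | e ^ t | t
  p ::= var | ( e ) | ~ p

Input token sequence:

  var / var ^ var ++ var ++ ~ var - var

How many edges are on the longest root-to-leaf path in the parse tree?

[e [e [e [t [f [p var]]]] / [t [f [p var]]]] ^ [t [t [t [f [p var]]] ++ [f [p var]]] ++ [f [f [p ~ [p var]]] - [p var]]]]

6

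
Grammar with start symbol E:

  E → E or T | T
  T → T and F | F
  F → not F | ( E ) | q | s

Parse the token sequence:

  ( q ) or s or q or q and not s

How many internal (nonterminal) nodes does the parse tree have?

[E [E [E [E [T [F ( [E [T [F q]]] )]]] or [T [F s]]] or [T [F q]]] or [T [T [F q]] and [F not [F s]]]]

18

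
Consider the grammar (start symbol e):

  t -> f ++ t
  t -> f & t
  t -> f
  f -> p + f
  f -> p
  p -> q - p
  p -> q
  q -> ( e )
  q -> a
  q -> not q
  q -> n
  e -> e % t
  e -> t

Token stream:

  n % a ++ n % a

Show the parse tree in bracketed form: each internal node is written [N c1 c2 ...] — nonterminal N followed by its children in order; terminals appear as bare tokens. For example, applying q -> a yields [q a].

[e [e [e [t [f [p [q n]]]]] % [t [f [p [q a]]] ++ [t [f [p [q n]]]]]] % [t [f [p [q a]]]]]

e
e % t
e % t % t
t % t % t
f % t % t
p % t % t
q % t % t
n % t % t
n % f ++ t % t
n % p ++ t % t
n % q ++ t % t
n % a ++ t % t
n % a ++ f % t
n % a ++ p % t
n % a ++ q % t
n % a ++ n % t
n % a ++ n % f
n % a ++ n % p
n % a ++ n % q
n % a ++ n % a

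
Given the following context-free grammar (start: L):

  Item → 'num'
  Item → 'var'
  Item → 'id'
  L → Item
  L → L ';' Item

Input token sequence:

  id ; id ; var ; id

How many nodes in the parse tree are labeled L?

[L [L [L [L [Item id]] ; [Item id]] ; [Item var]] ; [Item id]]

4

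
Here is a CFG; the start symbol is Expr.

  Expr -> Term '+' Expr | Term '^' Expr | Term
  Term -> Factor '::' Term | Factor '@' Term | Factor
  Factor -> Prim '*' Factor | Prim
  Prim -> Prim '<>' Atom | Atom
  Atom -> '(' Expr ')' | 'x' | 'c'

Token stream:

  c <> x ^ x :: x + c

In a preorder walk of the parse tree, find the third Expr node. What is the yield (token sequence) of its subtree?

[Expr [Term [Factor [Prim [Prim [Atom c]] <> [Atom x]]]] ^ [Expr [Term [Factor [Prim [Atom x]]] :: [Term [Factor [Prim [Atom x]]]]] + [Expr [Term [Factor [Prim [Atom c]]]]]]]

c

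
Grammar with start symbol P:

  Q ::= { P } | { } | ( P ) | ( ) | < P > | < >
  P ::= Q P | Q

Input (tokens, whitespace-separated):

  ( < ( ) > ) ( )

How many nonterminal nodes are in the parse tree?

[P [Q ( [P [Q < [P [Q ( )]] >]] )] [P [Q ( )]]]

8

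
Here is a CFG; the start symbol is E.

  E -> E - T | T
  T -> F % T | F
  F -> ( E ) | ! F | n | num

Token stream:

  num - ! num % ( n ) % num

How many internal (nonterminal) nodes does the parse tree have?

[E [E [T [F num]]] - [T [F ! [F num]] % [T [F ( [E [T [F n]]] )] % [T [F num]]]]]

14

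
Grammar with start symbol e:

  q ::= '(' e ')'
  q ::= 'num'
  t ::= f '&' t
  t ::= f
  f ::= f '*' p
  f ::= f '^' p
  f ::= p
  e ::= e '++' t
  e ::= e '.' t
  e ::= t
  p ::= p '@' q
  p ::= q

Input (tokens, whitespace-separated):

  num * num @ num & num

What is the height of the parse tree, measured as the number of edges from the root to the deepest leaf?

6

[e [t [f [f [p [q num]]] * [p [p [q num]] @ [q num]]] & [t [f [p [q num]]]]]]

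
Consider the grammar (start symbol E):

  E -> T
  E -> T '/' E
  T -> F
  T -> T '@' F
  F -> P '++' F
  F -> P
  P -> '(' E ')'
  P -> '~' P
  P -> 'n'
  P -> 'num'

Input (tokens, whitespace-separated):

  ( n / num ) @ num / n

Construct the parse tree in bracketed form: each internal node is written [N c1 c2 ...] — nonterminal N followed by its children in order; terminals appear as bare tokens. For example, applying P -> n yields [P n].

E
T / E
T @ F / E
F @ F / E
P @ F / E
( E ) @ F / E
( T / E ) @ F / E
( F / E ) @ F / E
( P / E ) @ F / E
( n / E ) @ F / E
( n / T ) @ F / E
( n / F ) @ F / E
( n / P ) @ F / E
( n / num ) @ F / E
( n / num ) @ P / E
( n / num ) @ num / E
( n / num ) @ num / T
( n / num ) @ num / F
( n / num ) @ num / P
( n / num ) @ num / n

[E [T [T [F [P ( [E [T [F [P n]]] / [E [T [F [P num]]]]] )]]] @ [F [P num]]] / [E [T [F [P n]]]]]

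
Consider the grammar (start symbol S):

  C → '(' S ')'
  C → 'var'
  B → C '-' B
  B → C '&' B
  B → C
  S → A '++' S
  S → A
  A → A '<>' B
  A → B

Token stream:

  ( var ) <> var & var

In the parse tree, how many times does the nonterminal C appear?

[S [A [A [B [C ( [S [A [B [C var]]]] )]]] <> [B [C var] & [B [C var]]]]]

4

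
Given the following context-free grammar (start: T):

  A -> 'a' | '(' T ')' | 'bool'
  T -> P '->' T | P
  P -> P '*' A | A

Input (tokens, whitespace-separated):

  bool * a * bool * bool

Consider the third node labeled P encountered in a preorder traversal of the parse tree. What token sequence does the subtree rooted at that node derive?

bool * a

[T [P [P [P [P [A bool]] * [A a]] * [A bool]] * [A bool]]]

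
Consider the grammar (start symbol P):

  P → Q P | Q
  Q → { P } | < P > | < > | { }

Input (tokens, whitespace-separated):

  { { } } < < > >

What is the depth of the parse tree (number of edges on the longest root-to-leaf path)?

5

[P [Q { [P [Q { }]] }] [P [Q < [P [Q < >]] >]]]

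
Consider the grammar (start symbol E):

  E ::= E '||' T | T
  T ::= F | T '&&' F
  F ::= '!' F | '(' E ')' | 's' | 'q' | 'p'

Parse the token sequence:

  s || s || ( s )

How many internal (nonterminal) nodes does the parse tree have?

[E [E [E [T [F s]]] || [T [F s]]] || [T [F ( [E [T [F s]]] )]]]

12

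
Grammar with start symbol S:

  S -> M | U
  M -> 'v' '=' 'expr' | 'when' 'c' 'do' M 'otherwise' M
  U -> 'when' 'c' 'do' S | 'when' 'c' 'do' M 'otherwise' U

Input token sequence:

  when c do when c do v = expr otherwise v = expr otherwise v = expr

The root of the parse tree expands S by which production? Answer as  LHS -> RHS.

[S [M when c do [M when c do [M v = expr] otherwise [M v = expr]] otherwise [M v = expr]]]

S -> M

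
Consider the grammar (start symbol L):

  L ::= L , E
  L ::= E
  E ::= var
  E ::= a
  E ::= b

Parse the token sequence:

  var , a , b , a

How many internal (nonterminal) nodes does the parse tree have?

[L [L [L [L [E var]] , [E a]] , [E b]] , [E a]]

8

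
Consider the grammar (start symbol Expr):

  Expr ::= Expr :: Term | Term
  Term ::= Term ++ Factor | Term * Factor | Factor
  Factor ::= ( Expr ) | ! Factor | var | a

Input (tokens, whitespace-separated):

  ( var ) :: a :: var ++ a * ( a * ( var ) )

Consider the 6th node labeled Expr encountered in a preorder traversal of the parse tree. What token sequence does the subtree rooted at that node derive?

[Expr [Expr [Expr [Term [Factor ( [Expr [Term [Factor var]]] )]]] :: [Term [Factor a]]] :: [Term [Term [Term [Factor var]] ++ [Factor a]] * [Factor ( [Expr [Term [Term [Factor a]] * [Factor ( [Expr [Term [Factor var]]] )]]] )]]]

var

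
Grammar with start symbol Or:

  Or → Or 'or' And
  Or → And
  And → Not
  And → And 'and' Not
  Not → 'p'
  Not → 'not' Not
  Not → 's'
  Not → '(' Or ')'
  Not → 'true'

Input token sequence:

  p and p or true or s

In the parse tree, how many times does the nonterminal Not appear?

[Or [Or [Or [And [And [Not p]] and [Not p]]] or [And [Not true]]] or [And [Not s]]]

4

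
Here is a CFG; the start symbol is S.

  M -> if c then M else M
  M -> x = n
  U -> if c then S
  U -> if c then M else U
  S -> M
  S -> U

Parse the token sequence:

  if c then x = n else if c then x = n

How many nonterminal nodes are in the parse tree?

[S [U if c then [M x = n] else [U if c then [S [M x = n]]]]]

6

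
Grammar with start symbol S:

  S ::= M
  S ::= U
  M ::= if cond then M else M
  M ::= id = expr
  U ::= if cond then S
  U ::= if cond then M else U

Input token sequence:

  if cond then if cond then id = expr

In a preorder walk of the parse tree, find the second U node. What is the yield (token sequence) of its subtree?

[S [U if cond then [S [U if cond then [S [M id = expr]]]]]]

if cond then id = expr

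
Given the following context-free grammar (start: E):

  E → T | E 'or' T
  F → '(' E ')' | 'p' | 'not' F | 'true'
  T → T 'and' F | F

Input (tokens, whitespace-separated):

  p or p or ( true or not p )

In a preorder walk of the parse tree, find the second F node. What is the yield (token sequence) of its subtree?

p

[E [E [E [T [F p]]] or [T [F p]]] or [T [F ( [E [E [T [F true]]] or [T [F not [F p]]]] )]]]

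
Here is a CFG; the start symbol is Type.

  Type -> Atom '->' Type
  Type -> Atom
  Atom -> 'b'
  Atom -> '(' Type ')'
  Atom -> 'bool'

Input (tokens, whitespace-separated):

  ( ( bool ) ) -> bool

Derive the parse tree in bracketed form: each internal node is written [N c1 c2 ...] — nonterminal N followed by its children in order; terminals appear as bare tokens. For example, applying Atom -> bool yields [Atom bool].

[Type [Atom ( [Type [Atom ( [Type [Atom bool]] )]] )] -> [Type [Atom bool]]]

Type
Atom -> Type
( Type ) -> Type
( Atom ) -> Type
( ( Type ) ) -> Type
( ( Atom ) ) -> Type
( ( bool ) ) -> Type
( ( bool ) ) -> Atom
( ( bool ) ) -> bool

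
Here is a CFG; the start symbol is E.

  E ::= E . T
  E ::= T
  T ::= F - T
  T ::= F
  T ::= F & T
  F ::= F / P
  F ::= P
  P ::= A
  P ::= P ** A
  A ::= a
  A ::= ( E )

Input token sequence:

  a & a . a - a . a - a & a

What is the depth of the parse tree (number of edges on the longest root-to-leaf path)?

[E [E [E [T [F [P [A a]]] & [T [F [P [A a]]]]]] . [T [F [P [A a]]] - [T [F [P [A a]]]]]] . [T [F [P [A a]]] - [T [F [P [A a]]] & [T [F [P [A a]]]]]]]

8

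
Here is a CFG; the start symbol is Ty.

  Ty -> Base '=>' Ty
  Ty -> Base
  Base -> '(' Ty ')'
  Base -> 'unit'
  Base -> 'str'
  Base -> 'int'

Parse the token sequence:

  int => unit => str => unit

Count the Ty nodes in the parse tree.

[Ty [Base int] => [Ty [Base unit] => [Ty [Base str] => [Ty [Base unit]]]]]

4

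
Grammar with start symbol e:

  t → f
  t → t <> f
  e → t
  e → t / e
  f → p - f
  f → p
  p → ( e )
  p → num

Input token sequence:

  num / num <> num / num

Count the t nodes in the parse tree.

[e [t [f [p num]]] / [e [t [t [f [p num]]] <> [f [p num]]] / [e [t [f [p num]]]]]]

4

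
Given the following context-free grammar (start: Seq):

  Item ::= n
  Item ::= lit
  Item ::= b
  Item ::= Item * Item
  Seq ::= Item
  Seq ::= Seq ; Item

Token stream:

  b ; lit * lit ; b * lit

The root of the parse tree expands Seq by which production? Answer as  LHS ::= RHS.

[Seq [Seq [Seq [Item b]] ; [Item [Item lit] * [Item lit]]] ; [Item [Item b] * [Item lit]]]

Seq ::= Seq ; Item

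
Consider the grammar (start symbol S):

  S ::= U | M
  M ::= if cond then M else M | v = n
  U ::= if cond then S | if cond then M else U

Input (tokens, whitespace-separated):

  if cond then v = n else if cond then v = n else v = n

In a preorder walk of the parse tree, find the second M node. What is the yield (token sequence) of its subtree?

v = n

[S [M if cond then [M v = n] else [M if cond then [M v = n] else [M v = n]]]]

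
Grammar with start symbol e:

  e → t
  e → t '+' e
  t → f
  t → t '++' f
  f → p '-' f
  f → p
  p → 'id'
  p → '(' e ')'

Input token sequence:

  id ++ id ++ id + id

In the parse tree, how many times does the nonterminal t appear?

[e [t [t [t [f [p id]]] ++ [f [p id]]] ++ [f [p id]]] + [e [t [f [p id]]]]]

4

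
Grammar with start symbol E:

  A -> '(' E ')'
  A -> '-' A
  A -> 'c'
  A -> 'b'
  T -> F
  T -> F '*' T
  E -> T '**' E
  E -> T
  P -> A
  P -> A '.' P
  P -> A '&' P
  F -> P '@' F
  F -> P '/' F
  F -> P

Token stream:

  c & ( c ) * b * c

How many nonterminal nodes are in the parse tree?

20

[E [T [F [P [A c] & [P [A ( [E [T [F [P [A c]]]]] )]]]] * [T [F [P [A b]]] * [T [F [P [A c]]]]]]]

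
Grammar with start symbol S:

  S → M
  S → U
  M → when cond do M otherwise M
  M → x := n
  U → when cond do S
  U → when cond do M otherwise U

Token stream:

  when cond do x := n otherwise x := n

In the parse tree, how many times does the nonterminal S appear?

[S [M when cond do [M x := n] otherwise [M x := n]]]

1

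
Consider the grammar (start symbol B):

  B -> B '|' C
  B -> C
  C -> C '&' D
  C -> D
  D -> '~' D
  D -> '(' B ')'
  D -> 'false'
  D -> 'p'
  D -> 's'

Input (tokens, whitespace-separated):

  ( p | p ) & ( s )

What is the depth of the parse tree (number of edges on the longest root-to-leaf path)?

[B [C [C [D ( [B [B [C [D p]]] | [C [D p]]] )]] & [D ( [B [C [D s]]] )]]]

8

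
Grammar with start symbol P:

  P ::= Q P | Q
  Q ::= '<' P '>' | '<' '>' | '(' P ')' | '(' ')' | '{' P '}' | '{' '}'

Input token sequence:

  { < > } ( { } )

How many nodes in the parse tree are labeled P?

4

[P [Q { [P [Q < >]] }] [P [Q ( [P [Q { }]] )]]]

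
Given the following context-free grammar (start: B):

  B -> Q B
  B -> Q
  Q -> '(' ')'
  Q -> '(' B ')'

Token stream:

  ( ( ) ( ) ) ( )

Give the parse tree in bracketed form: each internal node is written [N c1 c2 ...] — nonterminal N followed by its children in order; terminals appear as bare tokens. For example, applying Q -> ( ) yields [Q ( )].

B
Q B
( B ) B
( Q B ) B
( ( ) B ) B
( ( ) Q ) B
( ( ) ( ) ) B
( ( ) ( ) ) Q
( ( ) ( ) ) ( )

[B [Q ( [B [Q ( )] [B [Q ( )]]] )] [B [Q ( )]]]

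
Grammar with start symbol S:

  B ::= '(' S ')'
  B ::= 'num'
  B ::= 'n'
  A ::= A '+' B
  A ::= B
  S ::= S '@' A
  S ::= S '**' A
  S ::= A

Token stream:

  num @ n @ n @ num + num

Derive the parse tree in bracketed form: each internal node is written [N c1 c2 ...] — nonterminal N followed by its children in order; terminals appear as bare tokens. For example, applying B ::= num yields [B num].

S
S @ A
S @ A @ A
S @ A @ A @ A
A @ A @ A @ A
B @ A @ A @ A
num @ A @ A @ A
num @ B @ A @ A
num @ n @ A @ A
num @ n @ B @ A
num @ n @ n @ A
num @ n @ n @ A + B
num @ n @ n @ B + B
num @ n @ n @ num + B
num @ n @ n @ num + num

[S [S [S [S [A [B num]]] @ [A [B n]]] @ [A [B n]]] @ [A [A [B num]] + [B num]]]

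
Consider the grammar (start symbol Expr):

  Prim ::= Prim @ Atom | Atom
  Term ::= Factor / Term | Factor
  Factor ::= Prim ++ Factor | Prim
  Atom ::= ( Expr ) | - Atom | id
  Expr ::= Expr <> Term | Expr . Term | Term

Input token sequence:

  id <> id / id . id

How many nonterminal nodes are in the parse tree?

19

[Expr [Expr [Expr [Term [Factor [Prim [Atom id]]]]] <> [Term [Factor [Prim [Atom id]]] / [Term [Factor [Prim [Atom id]]]]]] . [Term [Factor [Prim [Atom id]]]]]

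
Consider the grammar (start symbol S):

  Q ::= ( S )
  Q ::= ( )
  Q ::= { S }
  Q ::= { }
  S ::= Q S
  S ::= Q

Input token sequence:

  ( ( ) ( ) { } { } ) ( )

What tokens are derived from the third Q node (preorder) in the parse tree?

( )

[S [Q ( [S [Q ( )] [S [Q ( )] [S [Q { }] [S [Q { }]]]]] )] [S [Q ( )]]]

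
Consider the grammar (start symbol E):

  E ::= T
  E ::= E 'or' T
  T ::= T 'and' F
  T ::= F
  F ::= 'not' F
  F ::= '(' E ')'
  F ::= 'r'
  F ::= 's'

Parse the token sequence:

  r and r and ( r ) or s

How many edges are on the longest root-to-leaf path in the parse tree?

[E [E [T [T [T [F r]] and [F r]] and [F ( [E [T [F r]]] )]]] or [T [F s]]]

7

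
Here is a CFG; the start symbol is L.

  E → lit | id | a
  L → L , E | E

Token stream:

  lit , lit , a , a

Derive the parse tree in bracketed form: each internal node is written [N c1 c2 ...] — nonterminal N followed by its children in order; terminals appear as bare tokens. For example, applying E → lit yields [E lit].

L
L , E
L , E , E
L , E , E , E
E , E , E , E
lit , E , E , E
lit , lit , E , E
lit , lit , a , E
lit , lit , a , a

[L [L [L [L [E lit]] , [E lit]] , [E a]] , [E a]]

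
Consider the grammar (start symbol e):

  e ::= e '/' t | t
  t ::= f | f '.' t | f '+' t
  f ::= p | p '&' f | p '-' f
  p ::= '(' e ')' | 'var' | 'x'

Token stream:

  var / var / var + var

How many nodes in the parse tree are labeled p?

[e [e [e [t [f [p var]]]] / [t [f [p var]]]] / [t [f [p var]] + [t [f [p var]]]]]

4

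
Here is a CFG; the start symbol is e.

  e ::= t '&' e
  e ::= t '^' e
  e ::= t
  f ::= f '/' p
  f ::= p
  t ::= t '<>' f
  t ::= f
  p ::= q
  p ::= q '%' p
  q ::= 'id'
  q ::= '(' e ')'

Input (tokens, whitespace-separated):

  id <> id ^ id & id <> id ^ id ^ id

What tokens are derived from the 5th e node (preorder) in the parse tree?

id

[e [t [t [f [p [q id]]]] <> [f [p [q id]]]] ^ [e [t [f [p [q id]]]] & [e [t [t [f [p [q id]]]] <> [f [p [q id]]]] ^ [e [t [f [p [q id]]]] ^ [e [t [f [p [q id]]]]]]]]]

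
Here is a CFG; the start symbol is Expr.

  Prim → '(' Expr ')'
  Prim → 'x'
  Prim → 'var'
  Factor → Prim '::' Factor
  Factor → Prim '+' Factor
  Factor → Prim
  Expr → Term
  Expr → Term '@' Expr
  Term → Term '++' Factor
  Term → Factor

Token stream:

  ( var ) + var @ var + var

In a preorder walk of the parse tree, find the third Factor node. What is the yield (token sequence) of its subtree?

[Expr [Term [Factor [Prim ( [Expr [Term [Factor [Prim var]]]] )] + [Factor [Prim var]]]] @ [Expr [Term [Factor [Prim var] + [Factor [Prim var]]]]]]

var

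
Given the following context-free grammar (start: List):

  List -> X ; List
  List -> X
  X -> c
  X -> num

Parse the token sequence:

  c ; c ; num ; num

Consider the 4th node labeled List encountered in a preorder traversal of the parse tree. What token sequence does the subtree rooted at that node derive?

num

[List [X c] ; [List [X c] ; [List [X num] ; [List [X num]]]]]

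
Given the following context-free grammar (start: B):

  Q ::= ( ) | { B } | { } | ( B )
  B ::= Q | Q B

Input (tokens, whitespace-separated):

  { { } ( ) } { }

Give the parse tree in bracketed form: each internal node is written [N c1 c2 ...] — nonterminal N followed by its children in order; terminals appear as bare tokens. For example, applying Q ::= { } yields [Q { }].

[B [Q { [B [Q { }] [B [Q ( )]]] }] [B [Q { }]]]

B
Q B
{ B } B
{ Q B } B
{ { } B } B
{ { } Q } B
{ { } ( ) } B
{ { } ( ) } Q
{ { } ( ) } { }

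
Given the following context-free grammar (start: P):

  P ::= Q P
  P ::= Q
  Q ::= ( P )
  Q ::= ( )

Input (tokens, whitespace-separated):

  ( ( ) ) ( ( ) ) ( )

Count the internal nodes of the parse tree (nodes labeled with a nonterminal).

10

[P [Q ( [P [Q ( )]] )] [P [Q ( [P [Q ( )]] )] [P [Q ( )]]]]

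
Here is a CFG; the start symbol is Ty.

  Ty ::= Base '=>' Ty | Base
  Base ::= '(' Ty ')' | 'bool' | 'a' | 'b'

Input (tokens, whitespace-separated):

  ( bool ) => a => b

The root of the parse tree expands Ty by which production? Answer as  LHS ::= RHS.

Ty ::= Base '=>' Ty

[Ty [Base ( [Ty [Base bool]] )] => [Ty [Base a] => [Ty [Base b]]]]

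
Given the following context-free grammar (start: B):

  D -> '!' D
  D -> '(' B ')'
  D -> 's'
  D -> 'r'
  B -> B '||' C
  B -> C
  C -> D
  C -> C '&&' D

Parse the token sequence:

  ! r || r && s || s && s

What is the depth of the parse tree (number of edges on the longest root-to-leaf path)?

6

[B [B [B [C [D ! [D r]]]] || [C [C [D r]] && [D s]]] || [C [C [D s]] && [D s]]]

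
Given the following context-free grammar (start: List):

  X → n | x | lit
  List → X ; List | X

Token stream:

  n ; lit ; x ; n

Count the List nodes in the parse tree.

[List [X n] ; [List [X lit] ; [List [X x] ; [List [X n]]]]]

4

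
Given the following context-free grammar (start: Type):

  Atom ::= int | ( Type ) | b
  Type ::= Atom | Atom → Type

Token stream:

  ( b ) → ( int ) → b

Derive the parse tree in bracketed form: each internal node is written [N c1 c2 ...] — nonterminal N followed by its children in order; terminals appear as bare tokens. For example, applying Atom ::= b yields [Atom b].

[Type [Atom ( [Type [Atom b]] )] → [Type [Atom ( [Type [Atom int]] )] → [Type [Atom b]]]]

Type
Atom → Type
( Type ) → Type
( Atom ) → Type
( b ) → Type
( b ) → Atom → Type
( b ) → ( Type ) → Type
( b ) → ( Atom ) → Type
( b ) → ( int ) → Type
( b ) → ( int ) → Atom
( b ) → ( int ) → b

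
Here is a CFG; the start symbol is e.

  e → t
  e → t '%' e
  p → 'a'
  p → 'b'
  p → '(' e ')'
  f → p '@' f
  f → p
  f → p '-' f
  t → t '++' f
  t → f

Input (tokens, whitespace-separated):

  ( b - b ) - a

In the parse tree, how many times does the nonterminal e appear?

2

[e [t [f [p ( [e [t [f [p b] - [f [p b]]]]] )] - [f [p a]]]]]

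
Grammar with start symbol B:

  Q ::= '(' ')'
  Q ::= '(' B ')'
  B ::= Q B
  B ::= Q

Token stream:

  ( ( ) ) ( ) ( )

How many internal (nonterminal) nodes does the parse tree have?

8

[B [Q ( [B [Q ( )]] )] [B [Q ( )] [B [Q ( )]]]]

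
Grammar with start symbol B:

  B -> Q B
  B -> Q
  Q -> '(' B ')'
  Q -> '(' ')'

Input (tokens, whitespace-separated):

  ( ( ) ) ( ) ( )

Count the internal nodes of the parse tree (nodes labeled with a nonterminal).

[B [Q ( [B [Q ( )]] )] [B [Q ( )] [B [Q ( )]]]]

8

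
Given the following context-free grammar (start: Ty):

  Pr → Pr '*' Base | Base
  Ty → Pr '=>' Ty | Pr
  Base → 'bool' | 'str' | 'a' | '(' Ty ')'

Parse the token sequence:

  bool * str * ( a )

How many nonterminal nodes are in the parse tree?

[Ty [Pr [Pr [Pr [Base bool]] * [Base str]] * [Base ( [Ty [Pr [Base a]]] )]]]

10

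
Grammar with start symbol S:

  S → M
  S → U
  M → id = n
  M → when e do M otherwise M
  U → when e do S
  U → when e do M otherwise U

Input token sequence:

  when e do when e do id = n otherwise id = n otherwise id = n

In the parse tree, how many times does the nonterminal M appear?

[S [M when e do [M when e do [M id = n] otherwise [M id = n]] otherwise [M id = n]]]

5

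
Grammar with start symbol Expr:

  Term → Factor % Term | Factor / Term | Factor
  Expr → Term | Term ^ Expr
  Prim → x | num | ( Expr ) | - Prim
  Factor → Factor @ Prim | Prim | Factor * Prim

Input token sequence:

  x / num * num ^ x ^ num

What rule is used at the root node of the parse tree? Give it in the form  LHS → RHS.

[Expr [Term [Factor [Prim x]] / [Term [Factor [Factor [Prim num]] * [Prim num]]]] ^ [Expr [Term [Factor [Prim x]]] ^ [Expr [Term [Factor [Prim num]]]]]]

Expr → Term ^ Expr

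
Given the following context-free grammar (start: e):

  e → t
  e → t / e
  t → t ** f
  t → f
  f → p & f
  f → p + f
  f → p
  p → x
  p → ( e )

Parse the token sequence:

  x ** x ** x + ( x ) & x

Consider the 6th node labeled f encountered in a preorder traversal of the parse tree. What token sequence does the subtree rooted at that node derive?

[e [t [t [t [f [p x]]] ** [f [p x]]] ** [f [p x] + [f [p ( [e [t [f [p x]]]] )] & [f [p x]]]]]]

x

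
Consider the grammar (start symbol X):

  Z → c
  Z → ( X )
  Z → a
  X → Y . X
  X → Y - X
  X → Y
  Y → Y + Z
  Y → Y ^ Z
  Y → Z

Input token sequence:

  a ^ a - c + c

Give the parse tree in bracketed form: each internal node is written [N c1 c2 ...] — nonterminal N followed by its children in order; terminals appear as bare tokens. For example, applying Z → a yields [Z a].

X
Y - X
Y ^ Z - X
Z ^ Z - X
a ^ Z - X
a ^ a - X
a ^ a - Y
a ^ a - Y + Z
a ^ a - Z + Z
a ^ a - c + Z
a ^ a - c + c

[X [Y [Y [Z a]] ^ [Z a]] - [X [Y [Y [Z c]] + [Z c]]]]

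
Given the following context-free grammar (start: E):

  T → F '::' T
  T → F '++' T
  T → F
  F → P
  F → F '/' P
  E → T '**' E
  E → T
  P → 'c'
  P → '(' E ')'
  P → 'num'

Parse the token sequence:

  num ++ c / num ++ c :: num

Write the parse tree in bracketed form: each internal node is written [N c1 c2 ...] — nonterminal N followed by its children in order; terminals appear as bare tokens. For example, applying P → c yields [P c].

[E [T [F [P num]] ++ [T [F [F [P c]] / [P num]] ++ [T [F [P c]] :: [T [F [P num]]]]]]]

E
T
F ++ T
P ++ T
num ++ T
num ++ F ++ T
num ++ F / P ++ T
num ++ P / P ++ T
num ++ c / P ++ T
num ++ c / num ++ T
num ++ c / num ++ F :: T
num ++ c / num ++ P :: T
num ++ c / num ++ c :: T
num ++ c / num ++ c :: F
num ++ c / num ++ c :: P
num ++ c / num ++ c :: num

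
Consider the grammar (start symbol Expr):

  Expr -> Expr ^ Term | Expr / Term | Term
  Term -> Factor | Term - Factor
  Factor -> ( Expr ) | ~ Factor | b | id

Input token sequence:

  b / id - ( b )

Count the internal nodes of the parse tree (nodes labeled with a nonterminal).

[Expr [Expr [Term [Factor b]]] / [Term [Term [Factor id]] - [Factor ( [Expr [Term [Factor b]]] )]]]

11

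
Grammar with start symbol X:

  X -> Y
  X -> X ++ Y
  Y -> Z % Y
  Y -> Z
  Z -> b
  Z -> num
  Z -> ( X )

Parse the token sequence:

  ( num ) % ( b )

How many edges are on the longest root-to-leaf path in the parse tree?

[X [Y [Z ( [X [Y [Z num]]] )] % [Y [Z ( [X [Y [Z b]]] )]]]]

7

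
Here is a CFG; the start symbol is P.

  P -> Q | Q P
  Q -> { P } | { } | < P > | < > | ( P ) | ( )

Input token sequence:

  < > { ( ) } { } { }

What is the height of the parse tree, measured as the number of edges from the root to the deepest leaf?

5

[P [Q < >] [P [Q { [P [Q ( )]] }] [P [Q { }] [P [Q { }]]]]]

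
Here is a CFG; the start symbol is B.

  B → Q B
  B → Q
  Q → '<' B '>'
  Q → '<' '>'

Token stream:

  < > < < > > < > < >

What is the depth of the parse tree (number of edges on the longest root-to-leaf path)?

[B [Q < >] [B [Q < [B [Q < >]] >] [B [Q < >] [B [Q < >]]]]]

5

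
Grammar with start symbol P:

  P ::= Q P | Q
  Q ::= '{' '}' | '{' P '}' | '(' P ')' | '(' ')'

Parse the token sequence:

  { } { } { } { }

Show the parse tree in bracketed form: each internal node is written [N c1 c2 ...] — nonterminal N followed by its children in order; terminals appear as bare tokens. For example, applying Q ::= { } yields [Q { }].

[P [Q { }] [P [Q { }] [P [Q { }] [P [Q { }]]]]]

P
Q P
{ } P
{ } Q P
{ } { } P
{ } { } Q P
{ } { } { } P
{ } { } { } Q
{ } { } { } { }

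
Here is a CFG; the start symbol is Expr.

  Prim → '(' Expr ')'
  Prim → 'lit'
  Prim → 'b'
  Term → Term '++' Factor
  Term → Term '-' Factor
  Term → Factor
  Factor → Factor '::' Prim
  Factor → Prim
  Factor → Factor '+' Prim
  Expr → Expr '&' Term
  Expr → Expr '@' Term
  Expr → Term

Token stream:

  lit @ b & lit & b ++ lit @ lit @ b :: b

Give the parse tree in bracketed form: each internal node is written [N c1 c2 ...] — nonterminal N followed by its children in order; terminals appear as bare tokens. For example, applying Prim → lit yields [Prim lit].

[Expr [Expr [Expr [Expr [Expr [Expr [Term [Factor [Prim lit]]]] @ [Term [Factor [Prim b]]]] & [Term [Factor [Prim lit]]]] & [Term [Term [Factor [Prim b]]] ++ [Factor [Prim lit]]]] @ [Term [Factor [Prim lit]]]] @ [Term [Factor [Factor [Prim b]] :: [Prim b]]]]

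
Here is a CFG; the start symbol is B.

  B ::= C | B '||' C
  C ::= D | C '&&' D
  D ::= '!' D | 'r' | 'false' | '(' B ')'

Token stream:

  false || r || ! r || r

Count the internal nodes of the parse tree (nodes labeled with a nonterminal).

[B [B [B [B [C [D false]]] || [C [D r]]] || [C [D ! [D r]]]] || [C [D r]]]

13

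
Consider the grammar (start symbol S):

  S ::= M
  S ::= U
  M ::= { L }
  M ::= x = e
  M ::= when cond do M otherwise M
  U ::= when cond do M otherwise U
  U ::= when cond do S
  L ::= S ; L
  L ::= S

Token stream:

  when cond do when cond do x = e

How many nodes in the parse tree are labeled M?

1

[S [U when cond do [S [U when cond do [S [M x = e]]]]]]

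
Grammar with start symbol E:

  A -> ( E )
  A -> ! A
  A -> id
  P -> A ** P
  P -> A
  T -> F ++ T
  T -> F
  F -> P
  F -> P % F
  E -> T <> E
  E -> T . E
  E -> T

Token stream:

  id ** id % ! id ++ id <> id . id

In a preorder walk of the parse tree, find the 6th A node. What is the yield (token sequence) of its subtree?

id

[E [T [F [P [A id] ** [P [A id]]] % [F [P [A ! [A id]]]]] ++ [T [F [P [A id]]]]] <> [E [T [F [P [A id]]]] . [E [T [F [P [A id]]]]]]]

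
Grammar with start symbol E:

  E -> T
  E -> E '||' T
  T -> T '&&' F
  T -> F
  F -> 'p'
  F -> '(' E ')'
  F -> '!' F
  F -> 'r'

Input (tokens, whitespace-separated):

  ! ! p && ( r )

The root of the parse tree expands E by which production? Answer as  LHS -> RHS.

E -> T

[E [T [T [F ! [F ! [F p]]]] && [F ( [E [T [F r]]] )]]]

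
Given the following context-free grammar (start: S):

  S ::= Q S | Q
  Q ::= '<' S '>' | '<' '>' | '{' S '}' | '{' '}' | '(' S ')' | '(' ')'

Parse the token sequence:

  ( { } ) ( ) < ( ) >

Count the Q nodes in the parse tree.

[S [Q ( [S [Q { }]] )] [S [Q ( )] [S [Q < [S [Q ( )]] >]]]]

5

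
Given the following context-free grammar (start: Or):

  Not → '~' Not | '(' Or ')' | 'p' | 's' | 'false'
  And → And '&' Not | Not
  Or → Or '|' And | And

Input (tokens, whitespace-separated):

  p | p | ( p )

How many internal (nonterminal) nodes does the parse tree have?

12

[Or [Or [Or [And [Not p]]] | [And [Not p]]] | [And [Not ( [Or [And [Not p]]] )]]]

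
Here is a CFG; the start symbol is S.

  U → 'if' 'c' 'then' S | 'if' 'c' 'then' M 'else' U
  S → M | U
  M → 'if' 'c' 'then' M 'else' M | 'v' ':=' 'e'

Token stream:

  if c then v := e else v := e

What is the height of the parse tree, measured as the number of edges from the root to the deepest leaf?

3

[S [M if c then [M v := e] else [M v := e]]]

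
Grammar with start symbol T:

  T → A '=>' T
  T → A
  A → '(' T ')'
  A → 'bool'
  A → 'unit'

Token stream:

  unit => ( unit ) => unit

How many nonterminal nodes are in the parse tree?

8

[T [A unit] => [T [A ( [T [A unit]] )] => [T [A unit]]]]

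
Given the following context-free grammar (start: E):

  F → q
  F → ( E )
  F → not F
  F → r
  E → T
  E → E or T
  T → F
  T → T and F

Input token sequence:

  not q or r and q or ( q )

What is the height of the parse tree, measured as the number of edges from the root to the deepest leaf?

[E [E [E [T [F not [F q]]]] or [T [T [F r]] and [F q]]] or [T [F ( [E [T [F q]]] )]]]

6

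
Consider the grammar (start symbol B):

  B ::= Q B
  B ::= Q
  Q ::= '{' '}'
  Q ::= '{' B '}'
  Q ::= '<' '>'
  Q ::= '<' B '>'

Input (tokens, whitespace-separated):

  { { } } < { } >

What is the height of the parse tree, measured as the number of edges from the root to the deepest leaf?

[B [Q { [B [Q { }]] }] [B [Q < [B [Q { }]] >]]]

5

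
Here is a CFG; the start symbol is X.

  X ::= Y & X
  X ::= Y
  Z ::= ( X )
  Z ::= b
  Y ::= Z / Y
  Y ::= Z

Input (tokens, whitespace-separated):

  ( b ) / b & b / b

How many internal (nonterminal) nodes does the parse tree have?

13

[X [Y [Z ( [X [Y [Z b]]] )] / [Y [Z b]]] & [X [Y [Z b] / [Y [Z b]]]]]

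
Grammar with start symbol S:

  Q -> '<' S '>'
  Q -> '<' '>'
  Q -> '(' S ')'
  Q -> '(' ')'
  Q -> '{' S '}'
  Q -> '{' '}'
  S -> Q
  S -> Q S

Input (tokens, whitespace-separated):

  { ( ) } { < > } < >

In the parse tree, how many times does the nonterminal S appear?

[S [Q { [S [Q ( )]] }] [S [Q { [S [Q < >]] }] [S [Q < >]]]]

5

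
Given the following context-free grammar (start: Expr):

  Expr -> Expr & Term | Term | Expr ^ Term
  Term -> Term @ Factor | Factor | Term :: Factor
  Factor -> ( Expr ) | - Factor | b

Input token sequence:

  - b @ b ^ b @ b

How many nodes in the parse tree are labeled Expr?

[Expr [Expr [Term [Term [Factor - [Factor b]]] @ [Factor b]]] ^ [Term [Term [Factor b]] @ [Factor b]]]

2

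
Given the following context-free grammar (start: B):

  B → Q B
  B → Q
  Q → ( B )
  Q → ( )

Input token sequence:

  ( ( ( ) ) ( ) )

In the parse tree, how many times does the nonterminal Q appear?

[B [Q ( [B [Q ( [B [Q ( )]] )] [B [Q ( )]]] )]]

4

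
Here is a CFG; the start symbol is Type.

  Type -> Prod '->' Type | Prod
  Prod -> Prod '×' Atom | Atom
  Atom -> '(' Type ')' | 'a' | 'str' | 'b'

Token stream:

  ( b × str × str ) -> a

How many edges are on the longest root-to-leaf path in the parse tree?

[Type [Prod [Atom ( [Type [Prod [Prod [Prod [Atom b]] × [Atom str]] × [Atom str]]] )]] -> [Type [Prod [Atom a]]]]

8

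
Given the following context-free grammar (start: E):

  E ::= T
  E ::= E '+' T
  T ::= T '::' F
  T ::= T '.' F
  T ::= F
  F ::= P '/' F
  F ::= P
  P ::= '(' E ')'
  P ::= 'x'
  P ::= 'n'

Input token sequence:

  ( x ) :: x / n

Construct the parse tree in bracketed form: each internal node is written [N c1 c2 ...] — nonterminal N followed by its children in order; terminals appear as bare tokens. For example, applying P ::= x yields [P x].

[E [T [T [F [P ( [E [T [F [P x]]]] )]]] :: [F [P x] / [F [P n]]]]]

E
T
T :: F
F :: F
P :: F
( E ) :: F
( T ) :: F
( F ) :: F
( P ) :: F
( x ) :: F
( x ) :: P / F
( x ) :: x / F
( x ) :: x / P
( x ) :: x / n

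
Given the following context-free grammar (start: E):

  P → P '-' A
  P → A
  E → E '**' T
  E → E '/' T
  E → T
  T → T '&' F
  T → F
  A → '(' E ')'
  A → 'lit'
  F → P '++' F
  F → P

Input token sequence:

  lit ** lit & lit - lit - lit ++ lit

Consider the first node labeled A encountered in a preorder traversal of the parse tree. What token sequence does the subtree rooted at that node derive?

lit

[E [E [T [F [P [A lit]]]]] ** [T [T [F [P [A lit]]]] & [F [P [P [P [A lit]] - [A lit]] - [A lit]] ++ [F [P [A lit]]]]]]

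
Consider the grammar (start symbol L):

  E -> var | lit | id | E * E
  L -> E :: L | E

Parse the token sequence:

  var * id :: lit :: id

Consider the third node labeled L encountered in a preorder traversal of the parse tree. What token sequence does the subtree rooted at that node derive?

id

[L [E [E var] * [E id]] :: [L [E lit] :: [L [E id]]]]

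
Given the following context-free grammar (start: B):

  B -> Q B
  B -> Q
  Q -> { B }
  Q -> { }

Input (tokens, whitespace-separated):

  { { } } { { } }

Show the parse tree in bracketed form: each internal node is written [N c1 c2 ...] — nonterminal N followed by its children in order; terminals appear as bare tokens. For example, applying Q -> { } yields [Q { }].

[B [Q { [B [Q { }]] }] [B [Q { [B [Q { }]] }]]]

B
Q B
{ B } B
{ Q } B
{ { } } B
{ { } } Q
{ { } } { B }
{ { } } { Q }
{ { } } { { } }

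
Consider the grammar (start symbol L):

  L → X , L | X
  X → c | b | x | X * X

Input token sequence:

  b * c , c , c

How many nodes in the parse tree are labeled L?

[L [X [X b] * [X c]] , [L [X c] , [L [X c]]]]

3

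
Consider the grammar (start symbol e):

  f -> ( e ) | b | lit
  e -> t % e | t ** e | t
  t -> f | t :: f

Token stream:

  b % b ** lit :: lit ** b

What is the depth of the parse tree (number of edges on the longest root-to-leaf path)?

[e [t [f b]] % [e [t [f b]] ** [e [t [t [f lit]] :: [f lit]] ** [e [t [f b]]]]]]

6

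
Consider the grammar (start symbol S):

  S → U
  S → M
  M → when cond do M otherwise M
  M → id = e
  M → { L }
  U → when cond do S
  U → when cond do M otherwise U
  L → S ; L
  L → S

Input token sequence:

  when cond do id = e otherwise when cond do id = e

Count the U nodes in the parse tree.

2

[S [U when cond do [M id = e] otherwise [U when cond do [S [M id = e]]]]]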